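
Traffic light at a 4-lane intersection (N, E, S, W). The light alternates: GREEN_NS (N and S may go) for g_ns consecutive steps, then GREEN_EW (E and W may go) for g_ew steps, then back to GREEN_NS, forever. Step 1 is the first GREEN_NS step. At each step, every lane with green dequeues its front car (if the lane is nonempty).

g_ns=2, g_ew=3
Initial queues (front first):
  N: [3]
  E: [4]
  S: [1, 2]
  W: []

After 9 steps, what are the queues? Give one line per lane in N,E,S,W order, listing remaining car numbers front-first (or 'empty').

Step 1 [NS]: N:car3-GO,E:wait,S:car1-GO,W:wait | queues: N=0 E=1 S=1 W=0
Step 2 [NS]: N:empty,E:wait,S:car2-GO,W:wait | queues: N=0 E=1 S=0 W=0
Step 3 [EW]: N:wait,E:car4-GO,S:wait,W:empty | queues: N=0 E=0 S=0 W=0

N: empty
E: empty
S: empty
W: empty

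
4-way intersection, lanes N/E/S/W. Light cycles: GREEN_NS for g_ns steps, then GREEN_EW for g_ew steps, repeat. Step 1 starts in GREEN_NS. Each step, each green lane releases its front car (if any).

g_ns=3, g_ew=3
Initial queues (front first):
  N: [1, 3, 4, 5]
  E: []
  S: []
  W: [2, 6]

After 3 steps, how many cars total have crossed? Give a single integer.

Step 1 [NS]: N:car1-GO,E:wait,S:empty,W:wait | queues: N=3 E=0 S=0 W=2
Step 2 [NS]: N:car3-GO,E:wait,S:empty,W:wait | queues: N=2 E=0 S=0 W=2
Step 3 [NS]: N:car4-GO,E:wait,S:empty,W:wait | queues: N=1 E=0 S=0 W=2
Cars crossed by step 3: 3

Answer: 3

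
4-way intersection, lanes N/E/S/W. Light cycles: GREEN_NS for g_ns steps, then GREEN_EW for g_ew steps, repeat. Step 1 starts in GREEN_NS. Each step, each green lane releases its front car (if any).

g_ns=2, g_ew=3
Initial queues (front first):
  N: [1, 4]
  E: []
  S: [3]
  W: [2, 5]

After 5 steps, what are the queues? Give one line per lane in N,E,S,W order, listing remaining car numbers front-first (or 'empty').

Step 1 [NS]: N:car1-GO,E:wait,S:car3-GO,W:wait | queues: N=1 E=0 S=0 W=2
Step 2 [NS]: N:car4-GO,E:wait,S:empty,W:wait | queues: N=0 E=0 S=0 W=2
Step 3 [EW]: N:wait,E:empty,S:wait,W:car2-GO | queues: N=0 E=0 S=0 W=1
Step 4 [EW]: N:wait,E:empty,S:wait,W:car5-GO | queues: N=0 E=0 S=0 W=0

N: empty
E: empty
S: empty
W: empty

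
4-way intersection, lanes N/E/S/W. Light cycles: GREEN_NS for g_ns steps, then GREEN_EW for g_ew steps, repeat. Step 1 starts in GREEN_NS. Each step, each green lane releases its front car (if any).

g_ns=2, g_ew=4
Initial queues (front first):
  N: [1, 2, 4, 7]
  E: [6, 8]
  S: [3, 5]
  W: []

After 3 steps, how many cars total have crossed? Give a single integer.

Step 1 [NS]: N:car1-GO,E:wait,S:car3-GO,W:wait | queues: N=3 E=2 S=1 W=0
Step 2 [NS]: N:car2-GO,E:wait,S:car5-GO,W:wait | queues: N=2 E=2 S=0 W=0
Step 3 [EW]: N:wait,E:car6-GO,S:wait,W:empty | queues: N=2 E=1 S=0 W=0
Cars crossed by step 3: 5

Answer: 5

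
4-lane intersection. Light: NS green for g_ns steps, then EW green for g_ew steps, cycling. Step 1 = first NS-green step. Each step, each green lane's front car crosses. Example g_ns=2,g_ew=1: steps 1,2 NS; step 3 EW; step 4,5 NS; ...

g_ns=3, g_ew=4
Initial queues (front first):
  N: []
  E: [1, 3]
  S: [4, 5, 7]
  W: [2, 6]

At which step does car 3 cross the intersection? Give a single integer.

Step 1 [NS]: N:empty,E:wait,S:car4-GO,W:wait | queues: N=0 E=2 S=2 W=2
Step 2 [NS]: N:empty,E:wait,S:car5-GO,W:wait | queues: N=0 E=2 S=1 W=2
Step 3 [NS]: N:empty,E:wait,S:car7-GO,W:wait | queues: N=0 E=2 S=0 W=2
Step 4 [EW]: N:wait,E:car1-GO,S:wait,W:car2-GO | queues: N=0 E=1 S=0 W=1
Step 5 [EW]: N:wait,E:car3-GO,S:wait,W:car6-GO | queues: N=0 E=0 S=0 W=0
Car 3 crosses at step 5

5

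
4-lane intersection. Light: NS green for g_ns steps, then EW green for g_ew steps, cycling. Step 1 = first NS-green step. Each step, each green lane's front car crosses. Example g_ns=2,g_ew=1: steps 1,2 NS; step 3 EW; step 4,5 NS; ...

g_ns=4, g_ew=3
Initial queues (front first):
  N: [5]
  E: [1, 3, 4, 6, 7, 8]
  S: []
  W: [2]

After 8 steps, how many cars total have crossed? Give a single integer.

Answer: 5

Derivation:
Step 1 [NS]: N:car5-GO,E:wait,S:empty,W:wait | queues: N=0 E=6 S=0 W=1
Step 2 [NS]: N:empty,E:wait,S:empty,W:wait | queues: N=0 E=6 S=0 W=1
Step 3 [NS]: N:empty,E:wait,S:empty,W:wait | queues: N=0 E=6 S=0 W=1
Step 4 [NS]: N:empty,E:wait,S:empty,W:wait | queues: N=0 E=6 S=0 W=1
Step 5 [EW]: N:wait,E:car1-GO,S:wait,W:car2-GO | queues: N=0 E=5 S=0 W=0
Step 6 [EW]: N:wait,E:car3-GO,S:wait,W:empty | queues: N=0 E=4 S=0 W=0
Step 7 [EW]: N:wait,E:car4-GO,S:wait,W:empty | queues: N=0 E=3 S=0 W=0
Step 8 [NS]: N:empty,E:wait,S:empty,W:wait | queues: N=0 E=3 S=0 W=0
Cars crossed by step 8: 5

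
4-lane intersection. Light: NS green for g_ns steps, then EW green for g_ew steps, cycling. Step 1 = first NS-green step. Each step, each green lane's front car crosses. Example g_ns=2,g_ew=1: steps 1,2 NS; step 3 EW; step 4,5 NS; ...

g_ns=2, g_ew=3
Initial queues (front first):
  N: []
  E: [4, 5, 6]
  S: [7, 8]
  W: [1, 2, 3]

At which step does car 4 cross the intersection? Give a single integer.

Step 1 [NS]: N:empty,E:wait,S:car7-GO,W:wait | queues: N=0 E=3 S=1 W=3
Step 2 [NS]: N:empty,E:wait,S:car8-GO,W:wait | queues: N=0 E=3 S=0 W=3
Step 3 [EW]: N:wait,E:car4-GO,S:wait,W:car1-GO | queues: N=0 E=2 S=0 W=2
Step 4 [EW]: N:wait,E:car5-GO,S:wait,W:car2-GO | queues: N=0 E=1 S=0 W=1
Step 5 [EW]: N:wait,E:car6-GO,S:wait,W:car3-GO | queues: N=0 E=0 S=0 W=0
Car 4 crosses at step 3

3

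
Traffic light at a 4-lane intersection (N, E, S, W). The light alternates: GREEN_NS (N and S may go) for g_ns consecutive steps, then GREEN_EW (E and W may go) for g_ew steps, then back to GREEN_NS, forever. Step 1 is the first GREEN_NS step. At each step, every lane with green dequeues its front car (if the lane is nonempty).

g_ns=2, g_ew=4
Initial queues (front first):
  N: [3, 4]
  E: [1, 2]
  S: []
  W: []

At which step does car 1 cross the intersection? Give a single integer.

Step 1 [NS]: N:car3-GO,E:wait,S:empty,W:wait | queues: N=1 E=2 S=0 W=0
Step 2 [NS]: N:car4-GO,E:wait,S:empty,W:wait | queues: N=0 E=2 S=0 W=0
Step 3 [EW]: N:wait,E:car1-GO,S:wait,W:empty | queues: N=0 E=1 S=0 W=0
Step 4 [EW]: N:wait,E:car2-GO,S:wait,W:empty | queues: N=0 E=0 S=0 W=0
Car 1 crosses at step 3

3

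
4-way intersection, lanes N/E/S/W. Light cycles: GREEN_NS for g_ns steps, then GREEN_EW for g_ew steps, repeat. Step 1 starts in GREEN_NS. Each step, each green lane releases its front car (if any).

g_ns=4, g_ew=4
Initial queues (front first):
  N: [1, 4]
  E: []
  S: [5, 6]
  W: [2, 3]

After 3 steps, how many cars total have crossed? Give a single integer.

Answer: 4

Derivation:
Step 1 [NS]: N:car1-GO,E:wait,S:car5-GO,W:wait | queues: N=1 E=0 S=1 W=2
Step 2 [NS]: N:car4-GO,E:wait,S:car6-GO,W:wait | queues: N=0 E=0 S=0 W=2
Step 3 [NS]: N:empty,E:wait,S:empty,W:wait | queues: N=0 E=0 S=0 W=2
Cars crossed by step 3: 4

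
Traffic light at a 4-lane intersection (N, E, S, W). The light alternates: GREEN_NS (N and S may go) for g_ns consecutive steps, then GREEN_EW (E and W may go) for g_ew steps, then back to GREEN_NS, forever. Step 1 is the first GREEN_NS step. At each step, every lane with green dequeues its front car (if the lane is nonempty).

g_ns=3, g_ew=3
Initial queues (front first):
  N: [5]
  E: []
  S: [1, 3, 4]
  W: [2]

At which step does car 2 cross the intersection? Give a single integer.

Step 1 [NS]: N:car5-GO,E:wait,S:car1-GO,W:wait | queues: N=0 E=0 S=2 W=1
Step 2 [NS]: N:empty,E:wait,S:car3-GO,W:wait | queues: N=0 E=0 S=1 W=1
Step 3 [NS]: N:empty,E:wait,S:car4-GO,W:wait | queues: N=0 E=0 S=0 W=1
Step 4 [EW]: N:wait,E:empty,S:wait,W:car2-GO | queues: N=0 E=0 S=0 W=0
Car 2 crosses at step 4

4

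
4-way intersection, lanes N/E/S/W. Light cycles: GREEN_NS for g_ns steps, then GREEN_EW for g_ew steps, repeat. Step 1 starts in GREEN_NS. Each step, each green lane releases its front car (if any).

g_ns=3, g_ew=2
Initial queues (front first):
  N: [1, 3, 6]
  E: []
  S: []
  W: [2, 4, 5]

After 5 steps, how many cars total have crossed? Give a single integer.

Step 1 [NS]: N:car1-GO,E:wait,S:empty,W:wait | queues: N=2 E=0 S=0 W=3
Step 2 [NS]: N:car3-GO,E:wait,S:empty,W:wait | queues: N=1 E=0 S=0 W=3
Step 3 [NS]: N:car6-GO,E:wait,S:empty,W:wait | queues: N=0 E=0 S=0 W=3
Step 4 [EW]: N:wait,E:empty,S:wait,W:car2-GO | queues: N=0 E=0 S=0 W=2
Step 5 [EW]: N:wait,E:empty,S:wait,W:car4-GO | queues: N=0 E=0 S=0 W=1
Cars crossed by step 5: 5

Answer: 5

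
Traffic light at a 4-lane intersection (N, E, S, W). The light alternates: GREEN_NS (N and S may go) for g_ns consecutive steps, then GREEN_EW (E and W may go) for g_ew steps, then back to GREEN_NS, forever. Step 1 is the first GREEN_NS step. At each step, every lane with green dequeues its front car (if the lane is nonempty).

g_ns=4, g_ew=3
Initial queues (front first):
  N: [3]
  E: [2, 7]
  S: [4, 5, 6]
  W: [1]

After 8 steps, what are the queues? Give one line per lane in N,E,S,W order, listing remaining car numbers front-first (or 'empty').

Step 1 [NS]: N:car3-GO,E:wait,S:car4-GO,W:wait | queues: N=0 E=2 S=2 W=1
Step 2 [NS]: N:empty,E:wait,S:car5-GO,W:wait | queues: N=0 E=2 S=1 W=1
Step 3 [NS]: N:empty,E:wait,S:car6-GO,W:wait | queues: N=0 E=2 S=0 W=1
Step 4 [NS]: N:empty,E:wait,S:empty,W:wait | queues: N=0 E=2 S=0 W=1
Step 5 [EW]: N:wait,E:car2-GO,S:wait,W:car1-GO | queues: N=0 E=1 S=0 W=0
Step 6 [EW]: N:wait,E:car7-GO,S:wait,W:empty | queues: N=0 E=0 S=0 W=0

N: empty
E: empty
S: empty
W: empty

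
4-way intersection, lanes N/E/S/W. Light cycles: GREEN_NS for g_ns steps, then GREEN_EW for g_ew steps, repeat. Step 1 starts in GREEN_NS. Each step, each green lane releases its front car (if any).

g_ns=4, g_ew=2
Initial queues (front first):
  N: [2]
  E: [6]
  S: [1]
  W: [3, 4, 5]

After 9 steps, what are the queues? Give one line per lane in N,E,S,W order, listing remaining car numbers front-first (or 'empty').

Step 1 [NS]: N:car2-GO,E:wait,S:car1-GO,W:wait | queues: N=0 E=1 S=0 W=3
Step 2 [NS]: N:empty,E:wait,S:empty,W:wait | queues: N=0 E=1 S=0 W=3
Step 3 [NS]: N:empty,E:wait,S:empty,W:wait | queues: N=0 E=1 S=0 W=3
Step 4 [NS]: N:empty,E:wait,S:empty,W:wait | queues: N=0 E=1 S=0 W=3
Step 5 [EW]: N:wait,E:car6-GO,S:wait,W:car3-GO | queues: N=0 E=0 S=0 W=2
Step 6 [EW]: N:wait,E:empty,S:wait,W:car4-GO | queues: N=0 E=0 S=0 W=1
Step 7 [NS]: N:empty,E:wait,S:empty,W:wait | queues: N=0 E=0 S=0 W=1
Step 8 [NS]: N:empty,E:wait,S:empty,W:wait | queues: N=0 E=0 S=0 W=1
Step 9 [NS]: N:empty,E:wait,S:empty,W:wait | queues: N=0 E=0 S=0 W=1

N: empty
E: empty
S: empty
W: 5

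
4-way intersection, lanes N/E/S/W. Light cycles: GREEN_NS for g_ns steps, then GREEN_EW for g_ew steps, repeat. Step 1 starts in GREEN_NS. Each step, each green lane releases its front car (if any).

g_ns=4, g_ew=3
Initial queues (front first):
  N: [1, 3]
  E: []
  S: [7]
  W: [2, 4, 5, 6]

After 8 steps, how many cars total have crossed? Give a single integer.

Step 1 [NS]: N:car1-GO,E:wait,S:car7-GO,W:wait | queues: N=1 E=0 S=0 W=4
Step 2 [NS]: N:car3-GO,E:wait,S:empty,W:wait | queues: N=0 E=0 S=0 W=4
Step 3 [NS]: N:empty,E:wait,S:empty,W:wait | queues: N=0 E=0 S=0 W=4
Step 4 [NS]: N:empty,E:wait,S:empty,W:wait | queues: N=0 E=0 S=0 W=4
Step 5 [EW]: N:wait,E:empty,S:wait,W:car2-GO | queues: N=0 E=0 S=0 W=3
Step 6 [EW]: N:wait,E:empty,S:wait,W:car4-GO | queues: N=0 E=0 S=0 W=2
Step 7 [EW]: N:wait,E:empty,S:wait,W:car5-GO | queues: N=0 E=0 S=0 W=1
Step 8 [NS]: N:empty,E:wait,S:empty,W:wait | queues: N=0 E=0 S=0 W=1
Cars crossed by step 8: 6

Answer: 6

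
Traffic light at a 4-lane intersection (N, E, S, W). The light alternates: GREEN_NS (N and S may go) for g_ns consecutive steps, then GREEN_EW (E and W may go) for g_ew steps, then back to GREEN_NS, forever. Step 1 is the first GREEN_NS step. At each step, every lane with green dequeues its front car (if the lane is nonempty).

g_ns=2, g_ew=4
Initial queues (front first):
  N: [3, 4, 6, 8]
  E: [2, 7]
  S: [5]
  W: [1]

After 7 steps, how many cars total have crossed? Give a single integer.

Step 1 [NS]: N:car3-GO,E:wait,S:car5-GO,W:wait | queues: N=3 E=2 S=0 W=1
Step 2 [NS]: N:car4-GO,E:wait,S:empty,W:wait | queues: N=2 E=2 S=0 W=1
Step 3 [EW]: N:wait,E:car2-GO,S:wait,W:car1-GO | queues: N=2 E=1 S=0 W=0
Step 4 [EW]: N:wait,E:car7-GO,S:wait,W:empty | queues: N=2 E=0 S=0 W=0
Step 5 [EW]: N:wait,E:empty,S:wait,W:empty | queues: N=2 E=0 S=0 W=0
Step 6 [EW]: N:wait,E:empty,S:wait,W:empty | queues: N=2 E=0 S=0 W=0
Step 7 [NS]: N:car6-GO,E:wait,S:empty,W:wait | queues: N=1 E=0 S=0 W=0
Cars crossed by step 7: 7

Answer: 7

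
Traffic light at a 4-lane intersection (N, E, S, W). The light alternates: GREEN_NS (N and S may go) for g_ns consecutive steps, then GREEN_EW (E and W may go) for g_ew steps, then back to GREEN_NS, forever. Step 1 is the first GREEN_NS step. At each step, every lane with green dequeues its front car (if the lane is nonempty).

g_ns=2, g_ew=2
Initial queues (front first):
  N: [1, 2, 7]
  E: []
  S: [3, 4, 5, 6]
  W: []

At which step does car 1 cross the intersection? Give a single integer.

Step 1 [NS]: N:car1-GO,E:wait,S:car3-GO,W:wait | queues: N=2 E=0 S=3 W=0
Step 2 [NS]: N:car2-GO,E:wait,S:car4-GO,W:wait | queues: N=1 E=0 S=2 W=0
Step 3 [EW]: N:wait,E:empty,S:wait,W:empty | queues: N=1 E=0 S=2 W=0
Step 4 [EW]: N:wait,E:empty,S:wait,W:empty | queues: N=1 E=0 S=2 W=0
Step 5 [NS]: N:car7-GO,E:wait,S:car5-GO,W:wait | queues: N=0 E=0 S=1 W=0
Step 6 [NS]: N:empty,E:wait,S:car6-GO,W:wait | queues: N=0 E=0 S=0 W=0
Car 1 crosses at step 1

1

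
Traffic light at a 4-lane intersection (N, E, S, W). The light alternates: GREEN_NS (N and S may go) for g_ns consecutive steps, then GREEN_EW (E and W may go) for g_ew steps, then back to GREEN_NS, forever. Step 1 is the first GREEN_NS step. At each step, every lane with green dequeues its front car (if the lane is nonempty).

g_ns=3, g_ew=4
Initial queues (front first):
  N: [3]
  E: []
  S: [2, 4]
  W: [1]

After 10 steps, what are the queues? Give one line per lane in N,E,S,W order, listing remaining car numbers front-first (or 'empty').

Step 1 [NS]: N:car3-GO,E:wait,S:car2-GO,W:wait | queues: N=0 E=0 S=1 W=1
Step 2 [NS]: N:empty,E:wait,S:car4-GO,W:wait | queues: N=0 E=0 S=0 W=1
Step 3 [NS]: N:empty,E:wait,S:empty,W:wait | queues: N=0 E=0 S=0 W=1
Step 4 [EW]: N:wait,E:empty,S:wait,W:car1-GO | queues: N=0 E=0 S=0 W=0

N: empty
E: empty
S: empty
W: empty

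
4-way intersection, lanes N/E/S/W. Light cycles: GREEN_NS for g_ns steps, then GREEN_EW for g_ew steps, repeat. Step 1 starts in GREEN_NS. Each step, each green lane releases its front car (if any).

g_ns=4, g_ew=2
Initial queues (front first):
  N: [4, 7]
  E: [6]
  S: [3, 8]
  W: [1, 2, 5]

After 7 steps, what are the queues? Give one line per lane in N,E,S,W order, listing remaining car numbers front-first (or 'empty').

Step 1 [NS]: N:car4-GO,E:wait,S:car3-GO,W:wait | queues: N=1 E=1 S=1 W=3
Step 2 [NS]: N:car7-GO,E:wait,S:car8-GO,W:wait | queues: N=0 E=1 S=0 W=3
Step 3 [NS]: N:empty,E:wait,S:empty,W:wait | queues: N=0 E=1 S=0 W=3
Step 4 [NS]: N:empty,E:wait,S:empty,W:wait | queues: N=0 E=1 S=0 W=3
Step 5 [EW]: N:wait,E:car6-GO,S:wait,W:car1-GO | queues: N=0 E=0 S=0 W=2
Step 6 [EW]: N:wait,E:empty,S:wait,W:car2-GO | queues: N=0 E=0 S=0 W=1
Step 7 [NS]: N:empty,E:wait,S:empty,W:wait | queues: N=0 E=0 S=0 W=1

N: empty
E: empty
S: empty
W: 5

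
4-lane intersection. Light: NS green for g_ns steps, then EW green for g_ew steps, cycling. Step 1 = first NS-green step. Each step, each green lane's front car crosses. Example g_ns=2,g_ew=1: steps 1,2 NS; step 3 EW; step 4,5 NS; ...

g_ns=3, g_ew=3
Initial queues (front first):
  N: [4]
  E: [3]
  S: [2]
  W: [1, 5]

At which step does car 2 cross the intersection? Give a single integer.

Step 1 [NS]: N:car4-GO,E:wait,S:car2-GO,W:wait | queues: N=0 E=1 S=0 W=2
Step 2 [NS]: N:empty,E:wait,S:empty,W:wait | queues: N=0 E=1 S=0 W=2
Step 3 [NS]: N:empty,E:wait,S:empty,W:wait | queues: N=0 E=1 S=0 W=2
Step 4 [EW]: N:wait,E:car3-GO,S:wait,W:car1-GO | queues: N=0 E=0 S=0 W=1
Step 5 [EW]: N:wait,E:empty,S:wait,W:car5-GO | queues: N=0 E=0 S=0 W=0
Car 2 crosses at step 1

1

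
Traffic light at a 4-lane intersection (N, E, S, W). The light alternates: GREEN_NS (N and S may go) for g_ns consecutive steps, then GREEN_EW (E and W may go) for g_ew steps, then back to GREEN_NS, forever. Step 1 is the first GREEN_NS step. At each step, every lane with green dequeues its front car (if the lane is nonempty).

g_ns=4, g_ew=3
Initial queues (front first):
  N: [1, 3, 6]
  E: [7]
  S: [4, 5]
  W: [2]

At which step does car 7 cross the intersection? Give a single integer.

Step 1 [NS]: N:car1-GO,E:wait,S:car4-GO,W:wait | queues: N=2 E=1 S=1 W=1
Step 2 [NS]: N:car3-GO,E:wait,S:car5-GO,W:wait | queues: N=1 E=1 S=0 W=1
Step 3 [NS]: N:car6-GO,E:wait,S:empty,W:wait | queues: N=0 E=1 S=0 W=1
Step 4 [NS]: N:empty,E:wait,S:empty,W:wait | queues: N=0 E=1 S=0 W=1
Step 5 [EW]: N:wait,E:car7-GO,S:wait,W:car2-GO | queues: N=0 E=0 S=0 W=0
Car 7 crosses at step 5

5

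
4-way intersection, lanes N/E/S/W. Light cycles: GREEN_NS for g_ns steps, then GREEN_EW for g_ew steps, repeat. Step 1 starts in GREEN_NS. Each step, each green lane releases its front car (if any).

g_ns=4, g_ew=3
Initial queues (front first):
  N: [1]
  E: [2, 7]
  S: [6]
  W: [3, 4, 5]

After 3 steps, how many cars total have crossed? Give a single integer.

Answer: 2

Derivation:
Step 1 [NS]: N:car1-GO,E:wait,S:car6-GO,W:wait | queues: N=0 E=2 S=0 W=3
Step 2 [NS]: N:empty,E:wait,S:empty,W:wait | queues: N=0 E=2 S=0 W=3
Step 3 [NS]: N:empty,E:wait,S:empty,W:wait | queues: N=0 E=2 S=0 W=3
Cars crossed by step 3: 2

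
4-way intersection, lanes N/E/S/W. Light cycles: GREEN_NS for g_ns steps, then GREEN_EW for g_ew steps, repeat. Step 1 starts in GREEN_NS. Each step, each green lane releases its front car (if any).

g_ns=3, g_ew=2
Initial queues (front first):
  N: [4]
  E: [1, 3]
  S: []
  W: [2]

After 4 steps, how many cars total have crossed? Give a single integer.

Answer: 3

Derivation:
Step 1 [NS]: N:car4-GO,E:wait,S:empty,W:wait | queues: N=0 E=2 S=0 W=1
Step 2 [NS]: N:empty,E:wait,S:empty,W:wait | queues: N=0 E=2 S=0 W=1
Step 3 [NS]: N:empty,E:wait,S:empty,W:wait | queues: N=0 E=2 S=0 W=1
Step 4 [EW]: N:wait,E:car1-GO,S:wait,W:car2-GO | queues: N=0 E=1 S=0 W=0
Cars crossed by step 4: 3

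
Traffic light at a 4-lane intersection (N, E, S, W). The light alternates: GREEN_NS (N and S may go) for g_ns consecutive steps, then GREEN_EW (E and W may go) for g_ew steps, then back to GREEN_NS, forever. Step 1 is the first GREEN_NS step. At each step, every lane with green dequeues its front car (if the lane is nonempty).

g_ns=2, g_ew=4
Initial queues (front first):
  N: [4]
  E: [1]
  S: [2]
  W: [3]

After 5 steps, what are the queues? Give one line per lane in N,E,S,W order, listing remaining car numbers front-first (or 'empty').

Step 1 [NS]: N:car4-GO,E:wait,S:car2-GO,W:wait | queues: N=0 E=1 S=0 W=1
Step 2 [NS]: N:empty,E:wait,S:empty,W:wait | queues: N=0 E=1 S=0 W=1
Step 3 [EW]: N:wait,E:car1-GO,S:wait,W:car3-GO | queues: N=0 E=0 S=0 W=0

N: empty
E: empty
S: empty
W: empty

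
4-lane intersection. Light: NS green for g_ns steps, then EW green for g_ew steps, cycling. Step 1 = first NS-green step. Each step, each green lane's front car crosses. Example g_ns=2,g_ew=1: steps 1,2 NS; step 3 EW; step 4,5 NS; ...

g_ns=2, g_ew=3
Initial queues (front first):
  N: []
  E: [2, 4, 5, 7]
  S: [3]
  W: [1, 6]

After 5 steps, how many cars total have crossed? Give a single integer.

Answer: 6

Derivation:
Step 1 [NS]: N:empty,E:wait,S:car3-GO,W:wait | queues: N=0 E=4 S=0 W=2
Step 2 [NS]: N:empty,E:wait,S:empty,W:wait | queues: N=0 E=4 S=0 W=2
Step 3 [EW]: N:wait,E:car2-GO,S:wait,W:car1-GO | queues: N=0 E=3 S=0 W=1
Step 4 [EW]: N:wait,E:car4-GO,S:wait,W:car6-GO | queues: N=0 E=2 S=0 W=0
Step 5 [EW]: N:wait,E:car5-GO,S:wait,W:empty | queues: N=0 E=1 S=0 W=0
Cars crossed by step 5: 6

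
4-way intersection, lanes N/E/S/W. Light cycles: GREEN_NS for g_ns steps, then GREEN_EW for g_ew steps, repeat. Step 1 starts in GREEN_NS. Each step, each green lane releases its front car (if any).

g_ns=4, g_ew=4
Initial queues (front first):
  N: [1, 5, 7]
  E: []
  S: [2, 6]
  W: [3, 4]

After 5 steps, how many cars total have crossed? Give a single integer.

Step 1 [NS]: N:car1-GO,E:wait,S:car2-GO,W:wait | queues: N=2 E=0 S=1 W=2
Step 2 [NS]: N:car5-GO,E:wait,S:car6-GO,W:wait | queues: N=1 E=0 S=0 W=2
Step 3 [NS]: N:car7-GO,E:wait,S:empty,W:wait | queues: N=0 E=0 S=0 W=2
Step 4 [NS]: N:empty,E:wait,S:empty,W:wait | queues: N=0 E=0 S=0 W=2
Step 5 [EW]: N:wait,E:empty,S:wait,W:car3-GO | queues: N=0 E=0 S=0 W=1
Cars crossed by step 5: 6

Answer: 6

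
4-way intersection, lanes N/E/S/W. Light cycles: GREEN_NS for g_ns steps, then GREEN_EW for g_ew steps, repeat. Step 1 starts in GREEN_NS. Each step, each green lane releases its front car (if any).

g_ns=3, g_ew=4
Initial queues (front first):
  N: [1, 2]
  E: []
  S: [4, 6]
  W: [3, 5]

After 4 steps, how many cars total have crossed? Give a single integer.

Step 1 [NS]: N:car1-GO,E:wait,S:car4-GO,W:wait | queues: N=1 E=0 S=1 W=2
Step 2 [NS]: N:car2-GO,E:wait,S:car6-GO,W:wait | queues: N=0 E=0 S=0 W=2
Step 3 [NS]: N:empty,E:wait,S:empty,W:wait | queues: N=0 E=0 S=0 W=2
Step 4 [EW]: N:wait,E:empty,S:wait,W:car3-GO | queues: N=0 E=0 S=0 W=1
Cars crossed by step 4: 5

Answer: 5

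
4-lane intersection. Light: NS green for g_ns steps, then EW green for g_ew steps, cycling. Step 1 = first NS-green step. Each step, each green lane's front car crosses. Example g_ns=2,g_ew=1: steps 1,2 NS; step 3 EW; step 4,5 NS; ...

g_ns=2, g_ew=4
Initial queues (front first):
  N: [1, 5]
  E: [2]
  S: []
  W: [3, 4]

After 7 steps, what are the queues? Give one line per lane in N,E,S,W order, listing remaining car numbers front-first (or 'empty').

Step 1 [NS]: N:car1-GO,E:wait,S:empty,W:wait | queues: N=1 E=1 S=0 W=2
Step 2 [NS]: N:car5-GO,E:wait,S:empty,W:wait | queues: N=0 E=1 S=0 W=2
Step 3 [EW]: N:wait,E:car2-GO,S:wait,W:car3-GO | queues: N=0 E=0 S=0 W=1
Step 4 [EW]: N:wait,E:empty,S:wait,W:car4-GO | queues: N=0 E=0 S=0 W=0

N: empty
E: empty
S: empty
W: empty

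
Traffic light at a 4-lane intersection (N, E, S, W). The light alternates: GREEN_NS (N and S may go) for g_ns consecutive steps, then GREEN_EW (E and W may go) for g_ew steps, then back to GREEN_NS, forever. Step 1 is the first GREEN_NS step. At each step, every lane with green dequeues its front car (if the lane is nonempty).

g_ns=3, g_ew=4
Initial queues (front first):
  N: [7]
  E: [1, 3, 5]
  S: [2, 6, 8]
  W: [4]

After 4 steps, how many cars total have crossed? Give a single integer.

Step 1 [NS]: N:car7-GO,E:wait,S:car2-GO,W:wait | queues: N=0 E=3 S=2 W=1
Step 2 [NS]: N:empty,E:wait,S:car6-GO,W:wait | queues: N=0 E=3 S=1 W=1
Step 3 [NS]: N:empty,E:wait,S:car8-GO,W:wait | queues: N=0 E=3 S=0 W=1
Step 4 [EW]: N:wait,E:car1-GO,S:wait,W:car4-GO | queues: N=0 E=2 S=0 W=0
Cars crossed by step 4: 6

Answer: 6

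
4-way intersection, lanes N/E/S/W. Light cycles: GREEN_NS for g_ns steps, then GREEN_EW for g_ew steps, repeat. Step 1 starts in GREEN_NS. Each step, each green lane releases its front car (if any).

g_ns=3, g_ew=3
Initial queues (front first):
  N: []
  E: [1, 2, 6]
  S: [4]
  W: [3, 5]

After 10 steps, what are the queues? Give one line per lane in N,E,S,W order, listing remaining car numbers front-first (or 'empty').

Step 1 [NS]: N:empty,E:wait,S:car4-GO,W:wait | queues: N=0 E=3 S=0 W=2
Step 2 [NS]: N:empty,E:wait,S:empty,W:wait | queues: N=0 E=3 S=0 W=2
Step 3 [NS]: N:empty,E:wait,S:empty,W:wait | queues: N=0 E=3 S=0 W=2
Step 4 [EW]: N:wait,E:car1-GO,S:wait,W:car3-GO | queues: N=0 E=2 S=0 W=1
Step 5 [EW]: N:wait,E:car2-GO,S:wait,W:car5-GO | queues: N=0 E=1 S=0 W=0
Step 6 [EW]: N:wait,E:car6-GO,S:wait,W:empty | queues: N=0 E=0 S=0 W=0

N: empty
E: empty
S: empty
W: empty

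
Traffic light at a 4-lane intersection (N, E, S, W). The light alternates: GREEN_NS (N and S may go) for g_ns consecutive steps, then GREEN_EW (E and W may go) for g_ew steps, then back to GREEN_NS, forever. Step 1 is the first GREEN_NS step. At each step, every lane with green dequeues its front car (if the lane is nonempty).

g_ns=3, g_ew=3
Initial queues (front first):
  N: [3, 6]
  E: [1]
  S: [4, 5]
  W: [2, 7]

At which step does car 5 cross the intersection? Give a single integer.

Step 1 [NS]: N:car3-GO,E:wait,S:car4-GO,W:wait | queues: N=1 E=1 S=1 W=2
Step 2 [NS]: N:car6-GO,E:wait,S:car5-GO,W:wait | queues: N=0 E=1 S=0 W=2
Step 3 [NS]: N:empty,E:wait,S:empty,W:wait | queues: N=0 E=1 S=0 W=2
Step 4 [EW]: N:wait,E:car1-GO,S:wait,W:car2-GO | queues: N=0 E=0 S=0 W=1
Step 5 [EW]: N:wait,E:empty,S:wait,W:car7-GO | queues: N=0 E=0 S=0 W=0
Car 5 crosses at step 2

2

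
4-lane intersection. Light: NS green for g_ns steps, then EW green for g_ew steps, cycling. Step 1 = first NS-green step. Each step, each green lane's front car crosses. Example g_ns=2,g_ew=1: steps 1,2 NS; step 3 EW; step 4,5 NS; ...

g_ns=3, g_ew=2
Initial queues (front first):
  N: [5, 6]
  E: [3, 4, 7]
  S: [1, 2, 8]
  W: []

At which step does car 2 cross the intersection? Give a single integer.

Step 1 [NS]: N:car5-GO,E:wait,S:car1-GO,W:wait | queues: N=1 E=3 S=2 W=0
Step 2 [NS]: N:car6-GO,E:wait,S:car2-GO,W:wait | queues: N=0 E=3 S=1 W=0
Step 3 [NS]: N:empty,E:wait,S:car8-GO,W:wait | queues: N=0 E=3 S=0 W=0
Step 4 [EW]: N:wait,E:car3-GO,S:wait,W:empty | queues: N=0 E=2 S=0 W=0
Step 5 [EW]: N:wait,E:car4-GO,S:wait,W:empty | queues: N=0 E=1 S=0 W=0
Step 6 [NS]: N:empty,E:wait,S:empty,W:wait | queues: N=0 E=1 S=0 W=0
Step 7 [NS]: N:empty,E:wait,S:empty,W:wait | queues: N=0 E=1 S=0 W=0
Step 8 [NS]: N:empty,E:wait,S:empty,W:wait | queues: N=0 E=1 S=0 W=0
Step 9 [EW]: N:wait,E:car7-GO,S:wait,W:empty | queues: N=0 E=0 S=0 W=0
Car 2 crosses at step 2

2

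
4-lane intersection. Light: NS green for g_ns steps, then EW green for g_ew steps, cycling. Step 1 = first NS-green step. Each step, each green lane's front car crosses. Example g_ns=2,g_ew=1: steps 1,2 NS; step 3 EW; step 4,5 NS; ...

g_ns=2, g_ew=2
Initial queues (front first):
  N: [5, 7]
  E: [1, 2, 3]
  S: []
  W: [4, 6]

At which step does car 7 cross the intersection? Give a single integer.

Step 1 [NS]: N:car5-GO,E:wait,S:empty,W:wait | queues: N=1 E=3 S=0 W=2
Step 2 [NS]: N:car7-GO,E:wait,S:empty,W:wait | queues: N=0 E=3 S=0 W=2
Step 3 [EW]: N:wait,E:car1-GO,S:wait,W:car4-GO | queues: N=0 E=2 S=0 W=1
Step 4 [EW]: N:wait,E:car2-GO,S:wait,W:car6-GO | queues: N=0 E=1 S=0 W=0
Step 5 [NS]: N:empty,E:wait,S:empty,W:wait | queues: N=0 E=1 S=0 W=0
Step 6 [NS]: N:empty,E:wait,S:empty,W:wait | queues: N=0 E=1 S=0 W=0
Step 7 [EW]: N:wait,E:car3-GO,S:wait,W:empty | queues: N=0 E=0 S=0 W=0
Car 7 crosses at step 2

2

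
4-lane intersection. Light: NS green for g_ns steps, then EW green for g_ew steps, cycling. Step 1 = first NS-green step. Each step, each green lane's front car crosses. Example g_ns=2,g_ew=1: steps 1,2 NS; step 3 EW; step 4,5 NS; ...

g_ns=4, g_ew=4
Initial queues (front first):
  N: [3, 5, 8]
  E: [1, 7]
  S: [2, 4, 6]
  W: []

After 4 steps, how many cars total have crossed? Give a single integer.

Answer: 6

Derivation:
Step 1 [NS]: N:car3-GO,E:wait,S:car2-GO,W:wait | queues: N=2 E=2 S=2 W=0
Step 2 [NS]: N:car5-GO,E:wait,S:car4-GO,W:wait | queues: N=1 E=2 S=1 W=0
Step 3 [NS]: N:car8-GO,E:wait,S:car6-GO,W:wait | queues: N=0 E=2 S=0 W=0
Step 4 [NS]: N:empty,E:wait,S:empty,W:wait | queues: N=0 E=2 S=0 W=0
Cars crossed by step 4: 6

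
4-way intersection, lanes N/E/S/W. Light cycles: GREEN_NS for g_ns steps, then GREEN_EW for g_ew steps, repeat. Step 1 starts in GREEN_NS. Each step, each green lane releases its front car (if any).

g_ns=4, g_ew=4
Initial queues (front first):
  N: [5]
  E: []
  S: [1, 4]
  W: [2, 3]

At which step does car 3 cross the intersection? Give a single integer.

Step 1 [NS]: N:car5-GO,E:wait,S:car1-GO,W:wait | queues: N=0 E=0 S=1 W=2
Step 2 [NS]: N:empty,E:wait,S:car4-GO,W:wait | queues: N=0 E=0 S=0 W=2
Step 3 [NS]: N:empty,E:wait,S:empty,W:wait | queues: N=0 E=0 S=0 W=2
Step 4 [NS]: N:empty,E:wait,S:empty,W:wait | queues: N=0 E=0 S=0 W=2
Step 5 [EW]: N:wait,E:empty,S:wait,W:car2-GO | queues: N=0 E=0 S=0 W=1
Step 6 [EW]: N:wait,E:empty,S:wait,W:car3-GO | queues: N=0 E=0 S=0 W=0
Car 3 crosses at step 6

6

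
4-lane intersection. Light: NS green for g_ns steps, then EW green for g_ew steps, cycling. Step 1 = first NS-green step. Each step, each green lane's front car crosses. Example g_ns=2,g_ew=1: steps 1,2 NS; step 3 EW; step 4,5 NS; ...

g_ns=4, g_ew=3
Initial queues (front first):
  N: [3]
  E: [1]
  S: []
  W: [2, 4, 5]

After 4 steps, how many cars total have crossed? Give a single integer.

Answer: 1

Derivation:
Step 1 [NS]: N:car3-GO,E:wait,S:empty,W:wait | queues: N=0 E=1 S=0 W=3
Step 2 [NS]: N:empty,E:wait,S:empty,W:wait | queues: N=0 E=1 S=0 W=3
Step 3 [NS]: N:empty,E:wait,S:empty,W:wait | queues: N=0 E=1 S=0 W=3
Step 4 [NS]: N:empty,E:wait,S:empty,W:wait | queues: N=0 E=1 S=0 W=3
Cars crossed by step 4: 1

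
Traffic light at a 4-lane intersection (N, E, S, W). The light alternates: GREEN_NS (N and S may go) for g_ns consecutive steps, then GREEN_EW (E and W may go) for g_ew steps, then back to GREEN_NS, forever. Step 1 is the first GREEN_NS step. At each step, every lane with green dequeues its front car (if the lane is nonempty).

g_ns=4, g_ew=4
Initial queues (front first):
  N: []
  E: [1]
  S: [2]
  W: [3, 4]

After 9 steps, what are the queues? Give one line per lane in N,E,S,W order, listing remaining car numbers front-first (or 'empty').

Step 1 [NS]: N:empty,E:wait,S:car2-GO,W:wait | queues: N=0 E=1 S=0 W=2
Step 2 [NS]: N:empty,E:wait,S:empty,W:wait | queues: N=0 E=1 S=0 W=2
Step 3 [NS]: N:empty,E:wait,S:empty,W:wait | queues: N=0 E=1 S=0 W=2
Step 4 [NS]: N:empty,E:wait,S:empty,W:wait | queues: N=0 E=1 S=0 W=2
Step 5 [EW]: N:wait,E:car1-GO,S:wait,W:car3-GO | queues: N=0 E=0 S=0 W=1
Step 6 [EW]: N:wait,E:empty,S:wait,W:car4-GO | queues: N=0 E=0 S=0 W=0

N: empty
E: empty
S: empty
W: empty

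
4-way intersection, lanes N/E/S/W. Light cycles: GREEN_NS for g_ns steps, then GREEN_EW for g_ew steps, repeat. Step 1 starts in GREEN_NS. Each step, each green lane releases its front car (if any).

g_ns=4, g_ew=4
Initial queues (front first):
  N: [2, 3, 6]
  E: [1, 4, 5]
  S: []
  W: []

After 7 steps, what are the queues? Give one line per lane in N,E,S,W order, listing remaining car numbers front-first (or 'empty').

Step 1 [NS]: N:car2-GO,E:wait,S:empty,W:wait | queues: N=2 E=3 S=0 W=0
Step 2 [NS]: N:car3-GO,E:wait,S:empty,W:wait | queues: N=1 E=3 S=0 W=0
Step 3 [NS]: N:car6-GO,E:wait,S:empty,W:wait | queues: N=0 E=3 S=0 W=0
Step 4 [NS]: N:empty,E:wait,S:empty,W:wait | queues: N=0 E=3 S=0 W=0
Step 5 [EW]: N:wait,E:car1-GO,S:wait,W:empty | queues: N=0 E=2 S=0 W=0
Step 6 [EW]: N:wait,E:car4-GO,S:wait,W:empty | queues: N=0 E=1 S=0 W=0
Step 7 [EW]: N:wait,E:car5-GO,S:wait,W:empty | queues: N=0 E=0 S=0 W=0

N: empty
E: empty
S: empty
W: empty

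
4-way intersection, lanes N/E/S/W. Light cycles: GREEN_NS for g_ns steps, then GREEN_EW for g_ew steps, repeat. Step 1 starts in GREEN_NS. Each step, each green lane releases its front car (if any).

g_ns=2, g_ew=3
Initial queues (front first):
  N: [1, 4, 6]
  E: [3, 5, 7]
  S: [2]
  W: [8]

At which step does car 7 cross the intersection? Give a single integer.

Step 1 [NS]: N:car1-GO,E:wait,S:car2-GO,W:wait | queues: N=2 E=3 S=0 W=1
Step 2 [NS]: N:car4-GO,E:wait,S:empty,W:wait | queues: N=1 E=3 S=0 W=1
Step 3 [EW]: N:wait,E:car3-GO,S:wait,W:car8-GO | queues: N=1 E=2 S=0 W=0
Step 4 [EW]: N:wait,E:car5-GO,S:wait,W:empty | queues: N=1 E=1 S=0 W=0
Step 5 [EW]: N:wait,E:car7-GO,S:wait,W:empty | queues: N=1 E=0 S=0 W=0
Step 6 [NS]: N:car6-GO,E:wait,S:empty,W:wait | queues: N=0 E=0 S=0 W=0
Car 7 crosses at step 5

5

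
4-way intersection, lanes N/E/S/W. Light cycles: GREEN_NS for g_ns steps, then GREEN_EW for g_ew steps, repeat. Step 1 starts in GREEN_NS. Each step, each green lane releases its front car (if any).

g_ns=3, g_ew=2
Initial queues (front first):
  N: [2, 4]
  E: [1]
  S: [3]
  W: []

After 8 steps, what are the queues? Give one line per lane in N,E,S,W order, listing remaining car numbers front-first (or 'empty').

Step 1 [NS]: N:car2-GO,E:wait,S:car3-GO,W:wait | queues: N=1 E=1 S=0 W=0
Step 2 [NS]: N:car4-GO,E:wait,S:empty,W:wait | queues: N=0 E=1 S=0 W=0
Step 3 [NS]: N:empty,E:wait,S:empty,W:wait | queues: N=0 E=1 S=0 W=0
Step 4 [EW]: N:wait,E:car1-GO,S:wait,W:empty | queues: N=0 E=0 S=0 W=0

N: empty
E: empty
S: empty
W: empty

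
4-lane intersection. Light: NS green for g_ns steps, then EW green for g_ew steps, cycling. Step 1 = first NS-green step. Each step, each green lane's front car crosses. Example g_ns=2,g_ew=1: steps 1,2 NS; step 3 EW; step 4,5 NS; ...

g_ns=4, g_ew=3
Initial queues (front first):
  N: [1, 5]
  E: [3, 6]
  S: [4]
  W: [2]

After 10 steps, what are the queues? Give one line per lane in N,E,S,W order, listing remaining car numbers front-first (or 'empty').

Step 1 [NS]: N:car1-GO,E:wait,S:car4-GO,W:wait | queues: N=1 E=2 S=0 W=1
Step 2 [NS]: N:car5-GO,E:wait,S:empty,W:wait | queues: N=0 E=2 S=0 W=1
Step 3 [NS]: N:empty,E:wait,S:empty,W:wait | queues: N=0 E=2 S=0 W=1
Step 4 [NS]: N:empty,E:wait,S:empty,W:wait | queues: N=0 E=2 S=0 W=1
Step 5 [EW]: N:wait,E:car3-GO,S:wait,W:car2-GO | queues: N=0 E=1 S=0 W=0
Step 6 [EW]: N:wait,E:car6-GO,S:wait,W:empty | queues: N=0 E=0 S=0 W=0

N: empty
E: empty
S: empty
W: empty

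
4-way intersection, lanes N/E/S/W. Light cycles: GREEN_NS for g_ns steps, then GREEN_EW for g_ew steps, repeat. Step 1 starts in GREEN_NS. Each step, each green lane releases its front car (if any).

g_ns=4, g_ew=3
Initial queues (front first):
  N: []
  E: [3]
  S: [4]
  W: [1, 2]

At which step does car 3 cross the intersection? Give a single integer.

Step 1 [NS]: N:empty,E:wait,S:car4-GO,W:wait | queues: N=0 E=1 S=0 W=2
Step 2 [NS]: N:empty,E:wait,S:empty,W:wait | queues: N=0 E=1 S=0 W=2
Step 3 [NS]: N:empty,E:wait,S:empty,W:wait | queues: N=0 E=1 S=0 W=2
Step 4 [NS]: N:empty,E:wait,S:empty,W:wait | queues: N=0 E=1 S=0 W=2
Step 5 [EW]: N:wait,E:car3-GO,S:wait,W:car1-GO | queues: N=0 E=0 S=0 W=1
Step 6 [EW]: N:wait,E:empty,S:wait,W:car2-GO | queues: N=0 E=0 S=0 W=0
Car 3 crosses at step 5

5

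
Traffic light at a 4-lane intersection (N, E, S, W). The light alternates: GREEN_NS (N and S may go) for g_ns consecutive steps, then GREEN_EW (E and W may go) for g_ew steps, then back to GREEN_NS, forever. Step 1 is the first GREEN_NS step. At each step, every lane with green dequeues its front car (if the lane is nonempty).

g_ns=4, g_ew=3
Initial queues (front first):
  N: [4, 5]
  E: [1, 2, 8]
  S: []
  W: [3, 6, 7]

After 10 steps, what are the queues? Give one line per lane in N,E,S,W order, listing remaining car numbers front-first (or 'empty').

Step 1 [NS]: N:car4-GO,E:wait,S:empty,W:wait | queues: N=1 E=3 S=0 W=3
Step 2 [NS]: N:car5-GO,E:wait,S:empty,W:wait | queues: N=0 E=3 S=0 W=3
Step 3 [NS]: N:empty,E:wait,S:empty,W:wait | queues: N=0 E=3 S=0 W=3
Step 4 [NS]: N:empty,E:wait,S:empty,W:wait | queues: N=0 E=3 S=0 W=3
Step 5 [EW]: N:wait,E:car1-GO,S:wait,W:car3-GO | queues: N=0 E=2 S=0 W=2
Step 6 [EW]: N:wait,E:car2-GO,S:wait,W:car6-GO | queues: N=0 E=1 S=0 W=1
Step 7 [EW]: N:wait,E:car8-GO,S:wait,W:car7-GO | queues: N=0 E=0 S=0 W=0

N: empty
E: empty
S: empty
W: empty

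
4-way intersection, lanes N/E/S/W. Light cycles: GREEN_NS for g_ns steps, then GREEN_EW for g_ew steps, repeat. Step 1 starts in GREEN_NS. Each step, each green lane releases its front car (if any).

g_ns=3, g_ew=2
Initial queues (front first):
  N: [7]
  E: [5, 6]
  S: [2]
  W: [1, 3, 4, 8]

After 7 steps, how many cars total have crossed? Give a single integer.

Answer: 6

Derivation:
Step 1 [NS]: N:car7-GO,E:wait,S:car2-GO,W:wait | queues: N=0 E=2 S=0 W=4
Step 2 [NS]: N:empty,E:wait,S:empty,W:wait | queues: N=0 E=2 S=0 W=4
Step 3 [NS]: N:empty,E:wait,S:empty,W:wait | queues: N=0 E=2 S=0 W=4
Step 4 [EW]: N:wait,E:car5-GO,S:wait,W:car1-GO | queues: N=0 E=1 S=0 W=3
Step 5 [EW]: N:wait,E:car6-GO,S:wait,W:car3-GO | queues: N=0 E=0 S=0 W=2
Step 6 [NS]: N:empty,E:wait,S:empty,W:wait | queues: N=0 E=0 S=0 W=2
Step 7 [NS]: N:empty,E:wait,S:empty,W:wait | queues: N=0 E=0 S=0 W=2
Cars crossed by step 7: 6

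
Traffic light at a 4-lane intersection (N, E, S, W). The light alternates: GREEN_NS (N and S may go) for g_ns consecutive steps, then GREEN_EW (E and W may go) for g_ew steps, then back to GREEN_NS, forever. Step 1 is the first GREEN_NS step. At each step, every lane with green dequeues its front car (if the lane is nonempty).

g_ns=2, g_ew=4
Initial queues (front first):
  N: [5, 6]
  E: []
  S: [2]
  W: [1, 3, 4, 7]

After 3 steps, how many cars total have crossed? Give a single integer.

Step 1 [NS]: N:car5-GO,E:wait,S:car2-GO,W:wait | queues: N=1 E=0 S=0 W=4
Step 2 [NS]: N:car6-GO,E:wait,S:empty,W:wait | queues: N=0 E=0 S=0 W=4
Step 3 [EW]: N:wait,E:empty,S:wait,W:car1-GO | queues: N=0 E=0 S=0 W=3
Cars crossed by step 3: 4

Answer: 4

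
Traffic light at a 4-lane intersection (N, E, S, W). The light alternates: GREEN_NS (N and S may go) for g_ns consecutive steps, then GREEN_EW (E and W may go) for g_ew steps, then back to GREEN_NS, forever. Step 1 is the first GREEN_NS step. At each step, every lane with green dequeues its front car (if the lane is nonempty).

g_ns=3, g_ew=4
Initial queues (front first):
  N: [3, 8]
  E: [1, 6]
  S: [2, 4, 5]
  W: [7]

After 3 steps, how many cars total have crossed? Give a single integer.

Step 1 [NS]: N:car3-GO,E:wait,S:car2-GO,W:wait | queues: N=1 E=2 S=2 W=1
Step 2 [NS]: N:car8-GO,E:wait,S:car4-GO,W:wait | queues: N=0 E=2 S=1 W=1
Step 3 [NS]: N:empty,E:wait,S:car5-GO,W:wait | queues: N=0 E=2 S=0 W=1
Cars crossed by step 3: 5

Answer: 5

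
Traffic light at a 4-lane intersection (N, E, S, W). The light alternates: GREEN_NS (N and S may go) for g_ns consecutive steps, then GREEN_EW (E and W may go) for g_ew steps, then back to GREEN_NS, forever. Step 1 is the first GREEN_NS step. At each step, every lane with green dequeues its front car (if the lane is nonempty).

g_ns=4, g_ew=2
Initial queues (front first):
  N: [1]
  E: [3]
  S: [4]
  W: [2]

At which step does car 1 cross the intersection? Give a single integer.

Step 1 [NS]: N:car1-GO,E:wait,S:car4-GO,W:wait | queues: N=0 E=1 S=0 W=1
Step 2 [NS]: N:empty,E:wait,S:empty,W:wait | queues: N=0 E=1 S=0 W=1
Step 3 [NS]: N:empty,E:wait,S:empty,W:wait | queues: N=0 E=1 S=0 W=1
Step 4 [NS]: N:empty,E:wait,S:empty,W:wait | queues: N=0 E=1 S=0 W=1
Step 5 [EW]: N:wait,E:car3-GO,S:wait,W:car2-GO | queues: N=0 E=0 S=0 W=0
Car 1 crosses at step 1

1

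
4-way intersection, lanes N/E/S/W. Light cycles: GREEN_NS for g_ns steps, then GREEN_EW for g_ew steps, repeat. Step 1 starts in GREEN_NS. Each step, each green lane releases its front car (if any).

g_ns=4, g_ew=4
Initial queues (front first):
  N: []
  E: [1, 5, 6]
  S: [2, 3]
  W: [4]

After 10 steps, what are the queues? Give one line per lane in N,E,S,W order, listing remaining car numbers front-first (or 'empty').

Step 1 [NS]: N:empty,E:wait,S:car2-GO,W:wait | queues: N=0 E=3 S=1 W=1
Step 2 [NS]: N:empty,E:wait,S:car3-GO,W:wait | queues: N=0 E=3 S=0 W=1
Step 3 [NS]: N:empty,E:wait,S:empty,W:wait | queues: N=0 E=3 S=0 W=1
Step 4 [NS]: N:empty,E:wait,S:empty,W:wait | queues: N=0 E=3 S=0 W=1
Step 5 [EW]: N:wait,E:car1-GO,S:wait,W:car4-GO | queues: N=0 E=2 S=0 W=0
Step 6 [EW]: N:wait,E:car5-GO,S:wait,W:empty | queues: N=0 E=1 S=0 W=0
Step 7 [EW]: N:wait,E:car6-GO,S:wait,W:empty | queues: N=0 E=0 S=0 W=0

N: empty
E: empty
S: empty
W: empty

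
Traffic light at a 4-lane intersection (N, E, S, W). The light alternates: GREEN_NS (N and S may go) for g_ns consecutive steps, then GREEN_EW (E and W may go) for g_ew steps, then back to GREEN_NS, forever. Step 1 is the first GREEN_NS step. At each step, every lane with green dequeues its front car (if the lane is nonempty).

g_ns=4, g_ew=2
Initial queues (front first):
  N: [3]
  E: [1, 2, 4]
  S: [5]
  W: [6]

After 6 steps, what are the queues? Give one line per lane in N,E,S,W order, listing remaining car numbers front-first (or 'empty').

Step 1 [NS]: N:car3-GO,E:wait,S:car5-GO,W:wait | queues: N=0 E=3 S=0 W=1
Step 2 [NS]: N:empty,E:wait,S:empty,W:wait | queues: N=0 E=3 S=0 W=1
Step 3 [NS]: N:empty,E:wait,S:empty,W:wait | queues: N=0 E=3 S=0 W=1
Step 4 [NS]: N:empty,E:wait,S:empty,W:wait | queues: N=0 E=3 S=0 W=1
Step 5 [EW]: N:wait,E:car1-GO,S:wait,W:car6-GO | queues: N=0 E=2 S=0 W=0
Step 6 [EW]: N:wait,E:car2-GO,S:wait,W:empty | queues: N=0 E=1 S=0 W=0

N: empty
E: 4
S: empty
W: empty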